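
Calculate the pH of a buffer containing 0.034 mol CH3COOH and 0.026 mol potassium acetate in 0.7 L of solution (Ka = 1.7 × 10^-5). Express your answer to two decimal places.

pKa = −log(1.7 × 10^-5) = 4.770
Henderson–Hasselbalch: pH = pKa + log([CH3COO-]/[CH3COOH]) = 4.770 + log(0.026/0.034)
pH = 4.770 + (-0.117) = 4.65

pH = 4.65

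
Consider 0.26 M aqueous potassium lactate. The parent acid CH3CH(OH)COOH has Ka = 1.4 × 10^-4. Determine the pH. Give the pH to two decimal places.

CH3CH(OH)COO- is the conjugate base of the weak acid CH3CH(OH)COOH.
Kb = Kw/Ka = 1.0×10^-14 / 1.4 × 10^-4 = 7.14 × 10^-11
From the ICE table, Kb = x²/(0.26 − x) = 7.14 × 10^-11.
Assume x ≪ 0.26: x ≈ √(7.14 × 10^-11 × 0.26) = 4.31 × 10^-6 M
Check: 0.0017% ionized — well under 5%, approximation valid.
pOH = −log(4.31 × 10^-6) = 5.37; pH = 14.00 − 5.37 = 8.63

pH = 8.63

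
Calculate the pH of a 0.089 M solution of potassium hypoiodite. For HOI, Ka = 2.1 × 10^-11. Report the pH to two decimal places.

OI- is the conjugate base of the weak acid HOI.
Kb = Kw/Ka = 1.0×10^-14 / 2.1 × 10^-11 = 4.76 × 10^-4
Let x = [OH-] at equilibrium. Kb = x²/(0.089 − x).
The 5% rule fails; solving x² + Kb·x − Kb·C₀ = 0 exactly:
x = [−0.000476 + √(0.000476² + 0.000169)]/2 = 6.28 × 10^-3 M
pOH = −log(6.28 × 10^-3) = 2.20; pH = 14.00 − 2.20 = 11.80

pH = 11.80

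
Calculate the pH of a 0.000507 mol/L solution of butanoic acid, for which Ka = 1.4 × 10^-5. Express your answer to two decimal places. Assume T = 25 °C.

CH3(CH2)2COOH ⇌ CH3(CH2)2COO- + H+
Ka = x²/(0.000507 − x) = 1.4 × 10^-5
x is not negligible relative to C₀; solve x² + 1.4e-05·x − 7.1e-09 = 0.
x = [−1.4e-05 + √(1.4e-05² + 2.84e-08)]/2 = 7.75 × 10^-5 M
pH = −log(7.75 × 10^-5) = 4.11

pH = 4.11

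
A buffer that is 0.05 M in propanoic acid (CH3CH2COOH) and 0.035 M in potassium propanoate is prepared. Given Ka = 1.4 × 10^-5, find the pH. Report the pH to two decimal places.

pKa = −log(1.4 × 10^-5) = 4.854
Using pH = pKa + log([base]/[acid]) with [base]/[acid] = 0.035/0.05:
pH = 4.854 + (-0.155) = 4.70

pH = 4.70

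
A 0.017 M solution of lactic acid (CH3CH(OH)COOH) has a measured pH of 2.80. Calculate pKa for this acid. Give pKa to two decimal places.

pKa = 3.79

[H+] = 10^(-2.80) = 1.58 × 10^-3 M
At equilibrium [HA] = 0.017 − 1.58 × 10^-3 = 1.54 × 10^-2 M
Ka = [H+][A-]/[HA] = (1.58 × 10^-3)² / 1.54 × 10^-2 = 1.62 × 10^-4
pKa = -log(1.62 × 10^-4) = 3.79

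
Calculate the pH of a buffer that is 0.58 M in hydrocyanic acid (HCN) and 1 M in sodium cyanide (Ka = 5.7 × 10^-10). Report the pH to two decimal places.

pH = 9.48

pKa = −log(5.7 × 10^-10) = 9.244
pH = pKa + log([A⁻]/[HA]) = 9.244 + log(1/0.58)
pH = 9.244 + (+0.237) = 9.48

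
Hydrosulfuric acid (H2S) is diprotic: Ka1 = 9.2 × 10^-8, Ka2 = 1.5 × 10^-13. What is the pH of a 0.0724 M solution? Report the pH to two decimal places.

Ka1 ≫ Ka2, so treat the first dissociation as the only significant source of H+.
Ka1 = x²/(0.0724 − x) = 9.2 × 10^-8
x ≈ √(9.2 × 10^-8 × 0.0724) = 8.16 × 10^-5 M
pH = −log(8.16 × 10^-5) = 4.09

pH = 4.09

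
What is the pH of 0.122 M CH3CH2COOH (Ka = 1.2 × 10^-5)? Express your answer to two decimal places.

CH3CH2COOH ⇌ CH3CH2COO- + H+
Ka = x²/(0.122 − x) = 1.2 × 10^-5
Since Ka ≪ C₀, x ≈ √(Ka·C₀) = 1.21 × 10^-3 M.
Check: 0.99% ionized — well under 5%, approximation valid.
pH = −log[H+] = −log(1.21 × 10^-3) = 2.92

pH = 2.92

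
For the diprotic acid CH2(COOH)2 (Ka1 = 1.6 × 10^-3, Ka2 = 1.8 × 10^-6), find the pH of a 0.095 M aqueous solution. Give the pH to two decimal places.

Since Ka1 ≫ Ka2, the first ionization dominates [H+].
Ka1 = x²/(0.095 − x) = 1.6 × 10^-3
Solving the quadratic: x = (−Ka1 + √(Ka1² + 4·Ka1·C₀))/2 = 1.16 × 10^-2 M
pH = −log(1.16 × 10^-2) = 1.94

pH = 1.94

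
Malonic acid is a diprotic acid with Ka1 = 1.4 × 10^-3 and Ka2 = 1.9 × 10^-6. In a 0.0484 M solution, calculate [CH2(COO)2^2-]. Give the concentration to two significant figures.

1.9 × 10^-6 M

First ionization gives [H+] ≈ [CH2(COOH)COO-] = 7.56 × 10^-3 M.
Second step: Ka2 = [H+][CH2(COO)2^2-]/[CH2(COOH)COO-] ≈ [CH2(COO)2^2-] (since [H+] ≈ [CH2(COOH)COO-]).
So [CH2(COO)2^2-] ≈ Ka2.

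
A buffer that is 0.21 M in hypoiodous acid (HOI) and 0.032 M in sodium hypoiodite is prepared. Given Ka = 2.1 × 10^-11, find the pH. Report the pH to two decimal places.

pKa = −log(2.1 × 10^-11) = 10.678
Henderson–Hasselbalch: pH = pKa + log([OI-]/[HOI]) = 10.678 + log(0.032/0.21)
pH = 10.678 + (-0.817) = 9.86

pH = 9.86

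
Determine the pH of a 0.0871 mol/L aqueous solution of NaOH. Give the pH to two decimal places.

pH = 12.94

NaOH is a strong base; [OH-] = 0.0871 M.
pOH = -log(0.0871) = 1.06
pH = 14.00 - 1.06 = 12.94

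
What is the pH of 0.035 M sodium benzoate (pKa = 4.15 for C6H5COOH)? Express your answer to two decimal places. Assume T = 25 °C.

pH = 8.35

C6H5COO- is the conjugate base of the weak acid C6H5COOH.
Ka = 10^(−4.15) = 7.08 × 10^-5
Kb = Kw/Ka = 1.0×10^-14 / 7.08 × 10^-5 = 1.41 × 10^-10
Kb = [OH-]²/(0.035 − [OH-]) = 1.41 × 10^-10
Since Kb ≪ C₀, [OH-] ≈ √(Kb·C₀) = 2.22 × 10^-6 M.
([OH-]/C₀ = 0.0063% < 5%, so the approximation holds.)
pOH = 5.65, so pH = 14.00 − pOH = 8.35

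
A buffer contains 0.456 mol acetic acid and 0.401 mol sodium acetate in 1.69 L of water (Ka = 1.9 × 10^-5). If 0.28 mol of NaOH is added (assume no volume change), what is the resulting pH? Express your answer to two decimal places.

pH = 5.31

After neutralization: n(CH3COOH) = 0.176 mol, n(CH3COO-) = 0.681 mol.
pKa = −log(1.9 × 10^-5) = 4.721
pH = pKa + log(n_CH3COO-/n_CH3COOH) = 4.721 + log(0.681/0.176) = 4.721 + (+0.588)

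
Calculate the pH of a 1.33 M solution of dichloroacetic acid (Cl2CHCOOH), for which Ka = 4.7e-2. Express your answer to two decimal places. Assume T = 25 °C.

Cl2CHCOOH ⇌ Cl2CHCOO- + H+
From the ICE table, Ka = [H+]²/(1.33 − [H+]) = 4.7 × 10^-2.
[H+] is not negligible relative to C₀; solve [H+]² + 0.047·[H+] − 0.0625 = 0.
[H+] = [−0.047 + √(0.047² + 0.25)]/2 = 2.28 × 10^-1 M
pH = −log(2.28 × 10^-1) = 0.64

pH = 0.64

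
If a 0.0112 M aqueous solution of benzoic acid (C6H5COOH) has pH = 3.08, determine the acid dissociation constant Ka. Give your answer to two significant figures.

[H+] = 10^(-3.08) = 8.32 × 10^-4 M
At equilibrium [HA] = 0.0112 − 8.32 × 10^-4 = 1.04 × 10^-2 M
Ka = [H+][A-]/[HA] = (8.32 × 10^-4)² / 1.04 × 10^-2 = 6.7 × 10^-5

Ka = 6.7 × 10^-5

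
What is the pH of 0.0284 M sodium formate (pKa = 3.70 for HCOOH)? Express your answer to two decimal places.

HCOO- is the conjugate base of the weak acid HCOOH.
Ka = 10^(−3.70) = 2.00 × 10^-4
Kb = Kw/Ka = 1.0×10^-14 / 2.00 × 10^-4 = 5.00 × 10^-11
Let x = [OH-] at equilibrium. Kb = x²/(0.0284 − x).
Since Kb ≪ C₀, x ≈ √(Kb·C₀) = 1.19 × 10^-6 M.
(x/C₀ = 0.0042% < 5%, so the approximation holds.)
pOH = −log(1.19 × 10^-6) = 5.92; pH = 14.00 − 5.92 = 8.08

pH = 8.08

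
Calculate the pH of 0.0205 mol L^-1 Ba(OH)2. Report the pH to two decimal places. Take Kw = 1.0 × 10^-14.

Ba(OH)2 is a strong base (each formula unit releases 2 OH-); [OH-] = 0.041 M.
pOH = -log(0.041) = 1.39
pH = 14.00 - 1.39 = 12.61

pH = 12.61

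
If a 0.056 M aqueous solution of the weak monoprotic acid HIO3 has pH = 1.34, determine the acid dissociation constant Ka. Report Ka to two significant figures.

[H+] = 10^(-1.34) = 4.57 × 10^-2 M
At equilibrium [HA] = 0.056 − 4.57 × 10^-2 = 1.03 × 10^-2 M
Ka = [H+][A-]/[HA] = (4.57 × 10^-2)² / 1.03 × 10^-2 = 2.0 × 10^-1

Ka = 2.0 × 10^-1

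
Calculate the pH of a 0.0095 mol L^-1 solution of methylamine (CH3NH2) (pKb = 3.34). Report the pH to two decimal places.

pH = 11.27

CH3NH2 + H2O ⇌ CH3NH3+ + OH-
Kb = 10^(−3.34) = 4.57 × 10^-4
From the ICE table, Kb = x²/(0.0095 − x) = 4.57 × 10^-4.
The 5% rule fails; solving x² + Kb·x − Kb·C₀ = 0 exactly:
x = [−0.000457 + √(0.000457² + 1.74e-05)]/2 = 1.87 × 10^-3 M
pOH = 2.73, so pH = 14.00 − pOH = 11.27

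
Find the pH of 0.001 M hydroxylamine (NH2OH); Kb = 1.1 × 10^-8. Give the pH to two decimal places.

NH2OH + H2O ⇌ NH3OH+ + OH-
Kb = [OH-]²/(0.001 − [OH-]) = 1.1 × 10^-8
Assume [OH-] ≪ 0.001: [OH-] ≈ √(1.1 × 10^-8 × 0.001) = 3.32 × 10^-6 M
pOH = −log(3.32 × 10^-6) = 5.48; pH = 14.00 − 5.48 = 8.52

pH = 8.52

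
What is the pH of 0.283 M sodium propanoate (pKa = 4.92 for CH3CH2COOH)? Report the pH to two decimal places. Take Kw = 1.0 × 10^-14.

CH3CH2COO- is the conjugate base of the weak acid CH3CH2COOH.
Ka = 10^(−4.92) = 1.20 × 10^-5
Kb = Kw/Ka = 1.0×10^-14 / 1.20 × 10^-5 = 8.33 × 10^-10
Kb = x²/(0.283 − x) = 8.33 × 10^-10
Since Kb ≪ C₀, x ≈ √(Kb·C₀) = 1.54 × 10^-5 M.
Check: 0.0054% ionized — well under 5%, approximation valid.
pOH = −log(1.54 × 10^-5) = 4.81; pH = 14.00 − 4.81 = 9.19

pH = 9.19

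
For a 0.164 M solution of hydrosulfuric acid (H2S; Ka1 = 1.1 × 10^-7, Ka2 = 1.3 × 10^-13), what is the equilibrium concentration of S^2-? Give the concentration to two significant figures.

First ionization gives [H+] ≈ [HS-] = 1.34 × 10^-4 M.
Second step: Ka2 = [H+][S^2-]/[HS-] ≈ [S^2-] (since [H+] ≈ [HS-]).
So [S^2-] ≈ Ka2.

1.3 × 10^-13 M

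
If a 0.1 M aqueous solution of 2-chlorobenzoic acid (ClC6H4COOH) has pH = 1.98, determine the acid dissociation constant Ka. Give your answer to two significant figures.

[H+] = 10^(-1.98) = 1.05 × 10^-2 M
At equilibrium [HA] = 0.1 − 1.05 × 10^-2 = 8.95 × 10^-2 M
Ka = [H+][A-]/[HA] = (1.05 × 10^-2)² / 8.95 × 10^-2 = 1.2 × 10^-3

Ka = 1.2 × 10^-3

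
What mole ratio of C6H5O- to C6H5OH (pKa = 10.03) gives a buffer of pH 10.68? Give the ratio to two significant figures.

pH = pKa + log(r) ⇒ log(r) = 10.68 − 10.03 = +0.65
r = [C6H5O-]/[C6H5OH] = 10^(+0.65) = 4.47

ratio = 4.5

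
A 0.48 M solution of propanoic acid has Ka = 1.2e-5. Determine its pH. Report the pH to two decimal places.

pH = 2.62

CH3CH2COOH ⇌ CH3CH2COO- + H+
From the ICE table, Ka = x²/(0.48 − x) = 1.2 × 10^-5.
Assume x ≪ 0.48: x ≈ √(1.2 × 10^-5 × 0.48) = 2.40 × 10^-3 M
pH = −log(2.40 × 10^-3) = 2.62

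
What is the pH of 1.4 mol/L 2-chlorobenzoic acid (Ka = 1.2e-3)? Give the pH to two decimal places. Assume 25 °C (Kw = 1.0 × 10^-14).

pH = 1.39

ClC6H4COOH ⇌ ClC6H4COO- + H+
Ka = [H+]²/(1.4 − [H+]) = 1.2 × 10^-3
Neglecting [H+] in the denominator: [H+] = √(1.2 × 10^-3 × 1.4) = 4.10 × 10^-2 M
Check: 2.9% ionized — well under 5%, approximation valid.
pH = −log(4.10 × 10^-2) = 1.39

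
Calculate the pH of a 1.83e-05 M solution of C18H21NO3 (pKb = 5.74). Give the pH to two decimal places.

pH = 8.69

C18H21NO3 + H2O ⇌ C18H22NO3+ + OH-
Kb = 10^(−5.74) = 1.82 × 10^-6
Kb = [OH-]²/(1.83e-05 − [OH-]) = 1.82 × 10^-6
[OH-] is not negligible relative to C₀; solve [OH-]² + 1.82e-06·[OH-] − 3.33e-11 = 0.
[OH-] = (−Kb + √(Kb² + 4·Kb·C₀))/2 = 4.93 × 10^-6 M
pOH = 5.31, so pH = 14.00 − pOH = 8.69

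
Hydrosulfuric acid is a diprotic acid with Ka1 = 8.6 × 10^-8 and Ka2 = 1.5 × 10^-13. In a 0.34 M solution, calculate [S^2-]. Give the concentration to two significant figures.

1.5 × 10^-13 M

First ionization gives [H+] ≈ [HS-] = 1.71 × 10^-4 M.
Second step: Ka2 = [H+][S^2-]/[HS-] ≈ [S^2-] (since [H+] ≈ [HS-]).
So [S^2-] ≈ Ka2.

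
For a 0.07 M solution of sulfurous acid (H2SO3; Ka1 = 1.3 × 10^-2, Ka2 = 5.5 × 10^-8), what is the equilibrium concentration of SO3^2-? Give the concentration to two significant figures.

First ionization gives [H+] ≈ [HSO3-] = 2.44 × 10^-2 M.
Second step: Ka2 = [H+][SO3^2-]/[HSO3-] ≈ [SO3^2-] (since [H+] ≈ [HSO3-]).
So [SO3^2-] ≈ Ka2.

5.5 × 10^-8 M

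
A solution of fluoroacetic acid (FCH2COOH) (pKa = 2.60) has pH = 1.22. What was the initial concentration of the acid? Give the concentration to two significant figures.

[H+] = 10^(-1.22) = 6.03 × 10^-2 M = x
Ka = 10^(−2.60) = 2.51 × 10^-3
Ka = x²/(C₀ − x) ⇒ C₀ = x + x²/Ka
C₀ = 6.03 × 10^-2 + (6.03 × 10^-2)²/(2.51 × 10^-3) = 1.51 M

C₀ = 1.5 M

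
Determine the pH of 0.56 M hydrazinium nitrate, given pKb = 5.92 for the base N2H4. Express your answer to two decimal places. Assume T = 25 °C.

pH = 4.17

N2H5+ is the conjugate acid of the weak base N2H4.
Kb = 10^(−5.92) = 1.20 × 10^-6
Ka = Kw/Kb = 1.0×10^-14 / 1.20 × 10^-6 = 8.33 × 10^-9
From the ICE table, Ka = [H+]²/(0.56 − [H+]) = 8.33 × 10^-9.
Since Ka ≪ C₀, [H+] ≈ √(Ka·C₀) = 6.83 × 10^-5 M.
([H+]/C₀ = 0.012% < 5%, so the approximation holds.)
pH = −log[H+] = −log(6.83 × 10^-5) = 4.17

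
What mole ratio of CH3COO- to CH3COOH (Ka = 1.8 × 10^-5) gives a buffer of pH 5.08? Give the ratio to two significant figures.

pKa = -log(1.8 × 10^-5) = 4.745
pH = pKa + log(r) ⇒ log(r) = 5.08 − 4.745 = +0.335
r = [CH3COO-]/[CH3COOH] = 10^(+0.335) = 2.16

ratio = 2.2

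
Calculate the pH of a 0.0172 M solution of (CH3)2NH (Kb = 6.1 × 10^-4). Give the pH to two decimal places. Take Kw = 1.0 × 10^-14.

pH = 11.47

(CH3)2NH + H2O ⇌ (CH3)2NH2+ + OH-
Let x = [OH-] at equilibrium. Kb = x²/(0.0172 − x).
The 5% rule fails; solving x² + Kb·x − Kb·C₀ = 0 exactly:
x = [−0.00061 + √(0.00061² + 4.2e-05)]/2 = 2.95 × 10^-3 M
pOH = 2.53, so pH = 14.00 − pOH = 11.47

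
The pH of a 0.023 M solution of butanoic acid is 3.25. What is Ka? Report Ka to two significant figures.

Ka = 1.4 × 10^-5

[H+] = 10^(-3.25) = 5.62 × 10^-4 M
At equilibrium [HA] = 0.023 − 5.62 × 10^-4 = 2.24 × 10^-2 M
Ka = [H+][A-]/[HA] = (5.62 × 10^-4)² / 2.24 × 10^-2 = 1.4 × 10^-5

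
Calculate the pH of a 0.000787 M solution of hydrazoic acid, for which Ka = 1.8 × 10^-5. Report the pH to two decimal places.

HN3 ⇌ N3- + H+
Ka = [H+]²/(0.000787 − [H+]) = 1.8 × 10^-5
The 5% rule fails; solving [H+]² + Ka·[H+] − Ka·C₀ = 0 exactly:
[H+] = [−1.8e-05 + √(1.8e-05² + 5.67e-08)]/2 = 1.10 × 10^-4 M
pH = −log[H+] = −log(1.10 × 10^-4) = 3.96

pH = 3.96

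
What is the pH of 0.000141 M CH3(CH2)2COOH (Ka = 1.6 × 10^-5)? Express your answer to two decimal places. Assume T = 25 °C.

CH3(CH2)2COOH ⇌ CH3(CH2)2COO- + H+
Let x = [H+] at equilibrium. Ka = x²/(0.000141 − x).
Here C₀/Ka ≈ 8.81, so the small-x approximation fails. Use the quadratic:
x = [−1.6e-05 + √(1.6e-05² + 9.02e-09)]/2 = 4.02 × 10^-5 M
pH = −log(4.02 × 10^-5) = 4.40

pH = 4.40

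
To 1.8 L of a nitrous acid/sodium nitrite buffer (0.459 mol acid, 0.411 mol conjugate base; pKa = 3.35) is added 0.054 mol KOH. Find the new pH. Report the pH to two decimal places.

pH = 3.41

After neutralization: n(HNO2) = 0.405 mol, n(NO2-) = 0.465 mol.
pH = pKa + log(n_NO2-/n_HNO2) = 3.35 + log(0.465/0.405) = 3.35 + (+0.060)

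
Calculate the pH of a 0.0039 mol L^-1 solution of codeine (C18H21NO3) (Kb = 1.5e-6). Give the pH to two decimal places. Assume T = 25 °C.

pH = 9.88

C18H21NO3 + H2O ⇌ C18H22NO3+ + OH-
Kb = [OH-]²/(0.0039 − [OH-]) = 1.5 × 10^-6
Since Kb ≪ C₀, [OH-] ≈ √(Kb·C₀) = 7.65 × 10^-5 M.
Check: 2% ionized — well under 5%, approximation valid.
pOH = −log(7.65 × 10^-5) = 4.12; pH = 14.00 − 4.12 = 9.88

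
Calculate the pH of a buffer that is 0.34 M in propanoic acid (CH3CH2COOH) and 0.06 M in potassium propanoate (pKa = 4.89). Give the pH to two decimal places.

Henderson–Hasselbalch: pH = pKa + log([CH3CH2COO-]/[CH3CH2COOH]) = 4.89 + log(0.06/0.34)
pH = 4.89 + (-0.753) = 4.14

pH = 4.14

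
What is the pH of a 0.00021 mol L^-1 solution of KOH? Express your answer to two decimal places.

KOH is a strong base; [OH-] = 0.00021 M.
pOH = -log(0.00021) = 3.68
pH = 14.00 - 3.68 = 10.32

pH = 10.32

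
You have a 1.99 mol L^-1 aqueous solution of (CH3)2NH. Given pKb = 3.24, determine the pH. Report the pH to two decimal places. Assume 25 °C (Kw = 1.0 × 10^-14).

pH = 12.53

(CH3)2NH + H2O ⇌ (CH3)2NH2+ + OH-
Kb = 10^(−3.24) = 5.75 × 10^-4
From the ICE table, Kb = [OH-]²/(1.99 − [OH-]) = 5.75 × 10^-4.
Neglecting [OH-] in the denominator: [OH-] = √(5.75 × 10^-4 × 1.99) = 3.38 × 10^-2 M
pOH = −log(3.38 × 10^-2) = 1.47; pH = 14.00 − 1.47 = 12.53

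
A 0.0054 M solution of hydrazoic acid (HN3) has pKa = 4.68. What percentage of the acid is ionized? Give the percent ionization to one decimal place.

HN3 ⇌ N3- + H+; let x = [H+] at equilibrium.
Ka = 10^(−4.68) = 2.09 × 10^-5
Ka = x²/(C₀ − x); solving the quadratic gives x = 3.26 × 10^-4 M.
% ionization = x/C₀ × 100% = 3.26 × 10^-4/0.0054 × 100% = 6.0%

6.0%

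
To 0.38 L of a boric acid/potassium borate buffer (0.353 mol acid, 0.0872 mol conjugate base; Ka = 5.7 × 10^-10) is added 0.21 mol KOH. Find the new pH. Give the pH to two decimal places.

pH = 9.56

After neutralization: n(B(OH)3) = 0.143 mol, n(B(OH)4-) = 0.297 mol.
pKa = −log(5.7 × 10^-10) = 9.244
pH = pKa + log([A⁻]/[HA]) = 9.244 + log(0.297/0.143) = 9.244 +0.317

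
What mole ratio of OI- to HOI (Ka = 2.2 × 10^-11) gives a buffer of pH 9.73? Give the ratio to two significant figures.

ratio = 0.12

pKa = -log(2.2 × 10^-11) = 10.658
pH = pKa + log(r) ⇒ log(r) = 9.73 − 10.658 = -0.928
r = [OI-]/[HOI] = 10^(-0.928) = 0.118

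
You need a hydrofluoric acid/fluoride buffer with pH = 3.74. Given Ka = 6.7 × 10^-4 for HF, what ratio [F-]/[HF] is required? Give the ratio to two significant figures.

pKa = -log(6.7 × 10^-4) = 3.174
pH = pKa + log(r) ⇒ log(r) = 3.74 − 3.174 = +0.566
r = [F-]/[HF] = 10^(+0.566) = 3.68

ratio = 3.7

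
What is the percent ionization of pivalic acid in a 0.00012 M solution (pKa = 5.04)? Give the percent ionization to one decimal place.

24.0%

(CH3)3CCOOH ⇌ (CH3)3CCOO- + H+; let x = [H+] at equilibrium.
Ka = 10^(−5.04) = 9.12 × 10^-6
Solve x² + 9.12e-06x − 1.09e-09 = 0 → x = 2.88 × 10^-5 M
% ionization = x/C₀ × 100% = 2.88 × 10^-5/0.00012 × 100% = 24.0%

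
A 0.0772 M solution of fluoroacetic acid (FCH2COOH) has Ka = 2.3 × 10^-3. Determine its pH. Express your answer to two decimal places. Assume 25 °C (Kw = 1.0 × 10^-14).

FCH2COOH ⇌ FCH2COO- + H+
Ka = [H+]²/(0.0772 − [H+]) = 2.3 × 10^-3
The 5% rule fails; solving [H+]² + Ka·[H+] − Ka·C₀ = 0 exactly:
[H+] = (−Ka + √(Ka² + 4·Ka·C₀))/2 = 1.22 × 10^-2 M
pH = −log(1.22 × 10^-2) = 1.91

pH = 1.91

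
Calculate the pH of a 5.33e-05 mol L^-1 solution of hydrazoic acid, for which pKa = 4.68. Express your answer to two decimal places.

HN3 ⇌ N3- + H+
Ka = 10^(−4.68) = 2.09 × 10^-5
From the ICE table, Ka = [H+]²/(5.33e-05 − [H+]) = 2.09 × 10^-5.
The 5% rule fails; solving [H+]² + Ka·[H+] − Ka·C₀ = 0 exactly:
[H+] = (−Ka + √(Ka² + 4·Ka·C₀))/2 = 2.45 × 10^-5 M
pH = −log(2.45 × 10^-5) = 4.61

pH = 4.61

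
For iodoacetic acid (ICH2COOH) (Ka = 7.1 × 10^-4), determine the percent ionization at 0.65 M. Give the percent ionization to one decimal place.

ICH2COOH ⇌ ICH2COO- + H+; let x = [H+] at equilibrium.
x ≈ √(Ka·C₀) = √(7.1 × 10^-4 × 0.65) = 2.15 × 10^-2 M
Fraction ionized = 2.15 × 10^-2 / 0.65 = 0.0331 → 3.3%

3.3%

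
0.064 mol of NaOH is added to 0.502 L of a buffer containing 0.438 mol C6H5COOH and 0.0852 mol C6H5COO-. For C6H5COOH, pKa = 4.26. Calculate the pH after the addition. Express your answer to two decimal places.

pH = 3.86

After neutralization: n(C6H5COOH) = 0.374 mol, n(C6H5COO-) = 0.149 mol.
pH = pKa + log([A⁻]/[HA]) = 4.26 + log(0.149/0.374) = 4.26 -0.400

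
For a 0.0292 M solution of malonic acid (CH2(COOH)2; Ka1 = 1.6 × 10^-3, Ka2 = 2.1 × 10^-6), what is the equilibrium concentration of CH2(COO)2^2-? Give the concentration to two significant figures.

First ionization gives [H+] ≈ [CH2(COOH)COO-] = 6.08 × 10^-3 M.
Second step: Ka2 = [H+][CH2(COO)2^2-]/[CH2(COOH)COO-] ≈ [CH2(COO)2^2-] (since [H+] ≈ [CH2(COOH)COO-]).
So [CH2(COO)2^2-] ≈ Ka2.

2.1 × 10^-6 M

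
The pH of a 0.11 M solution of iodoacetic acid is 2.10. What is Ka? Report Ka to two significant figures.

Ka = 6.2 × 10^-4

[H+] = 10^(-2.10) = 7.94 × 10^-3 M
At equilibrium [HA] = 0.11 − 7.94 × 10^-3 = 1.02 × 10^-1 M
Ka = [H+][A-]/[HA] = (7.94 × 10^-3)² / 1.02 × 10^-1 = 6.2 × 10^-4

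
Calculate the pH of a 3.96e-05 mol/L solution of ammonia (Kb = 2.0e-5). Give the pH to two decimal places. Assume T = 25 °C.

NH3 + H2O ⇌ NH4+ + OH-
Kb = [OH-]²/(3.96e-05 − [OH-]) = 2.0 × 10^-5
Here C₀/Kb ≈ 1.98, so the small-[OH-] approximation fails. Use the quadratic:
[OH-] = [−2e-05 + √(2e-05² + 3.17e-09)]/2 = 1.99 × 10^-5 M
pOH = −log(1.99 × 10^-5) = 4.70; pH = 14.00 − 4.70 = 9.30

pH = 9.30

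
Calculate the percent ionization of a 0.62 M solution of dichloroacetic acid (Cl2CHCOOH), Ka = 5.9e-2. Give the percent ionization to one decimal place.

26.5%

Cl2CHCOOH ⇌ Cl2CHCOO- + H+; let x = [H+] at equilibrium.
Ka = x²/(C₀ − x); solving the quadratic gives x = 1.64 × 10^-1 M.
% ionization = x/C₀ × 100% = 1.64 × 10^-1/0.62 × 100% = 26.5%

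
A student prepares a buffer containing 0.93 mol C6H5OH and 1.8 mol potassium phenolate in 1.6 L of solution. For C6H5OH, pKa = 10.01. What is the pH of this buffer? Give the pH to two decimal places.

Henderson–Hasselbalch: pH = pKa + log([C6H5O-]/[C6H5OH]) = 10.01 + log(1.8/0.93)
pH = 10.01 + (+0.287) = 10.30

pH = 10.30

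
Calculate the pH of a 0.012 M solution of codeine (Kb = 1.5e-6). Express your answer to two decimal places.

C18H21NO3 + H2O ⇌ C18H22NO3+ + OH-
Kb = [OH-]²/(0.012 − [OH-]) = 1.5 × 10^-6
Neglecting [OH-] in the denominator: [OH-] = √(1.5 × 10^-6 × 0.012) = 1.34 × 10^-4 M
pOH = −log(1.34 × 10^-4) = 3.87; pH = 14.00 − 3.87 = 10.13

pH = 10.13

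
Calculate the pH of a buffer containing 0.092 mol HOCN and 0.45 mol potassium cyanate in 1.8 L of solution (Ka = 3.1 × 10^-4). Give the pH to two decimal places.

pH = 4.20

pKa = −log(3.1 × 10^-4) = 3.509
pH = pKa + log([A⁻]/[HA]) = 3.509 + log(0.45/0.092)
pH = 3.509 + (+0.689) = 4.20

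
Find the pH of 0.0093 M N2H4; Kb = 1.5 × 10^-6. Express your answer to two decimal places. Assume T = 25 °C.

pH = 10.07

N2H4 + H2O ⇌ N2H5+ + OH-
Kb = [OH-]²/(0.0093 − [OH-]) = 1.5 × 10^-6
Assume [OH-] ≪ 0.0093: [OH-] ≈ √(1.5 × 10^-6 × 0.0093) = 1.18 × 10^-4 M
pOH = 3.93, so pH = 14.00 − pOH = 10.07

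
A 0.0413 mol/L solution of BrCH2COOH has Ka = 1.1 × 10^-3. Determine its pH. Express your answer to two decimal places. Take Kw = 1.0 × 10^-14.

pH = 2.21

BrCH2COOH ⇌ BrCH2COO- + H+
Let x = [H+] at equilibrium. Ka = x²/(0.0413 − x).
x is not negligible relative to C₀; solve x² + 0.0011·x − 4.54e-05 = 0.
x = (−Ka + √(Ka² + 4·Ka·C₀))/2 = 6.21 × 10^-3 M
pH = −log(6.21 × 10^-3) = 2.21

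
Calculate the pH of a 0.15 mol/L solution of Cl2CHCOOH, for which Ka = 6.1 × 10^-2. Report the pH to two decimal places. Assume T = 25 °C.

pH = 1.16

Cl2CHCOOH ⇌ Cl2CHCOO- + H+
Let x = [H+] at equilibrium. Ka = x²/(0.15 − x).
Here C₀/Ka ≈ 2.46, so the small-x approximation fails. Use the quadratic:
x = (−Ka + √(Ka² + 4·Ka·C₀))/2 = 6.99 × 10^-2 M
pH = −log[H+] = −log(6.99 × 10^-2) = 1.16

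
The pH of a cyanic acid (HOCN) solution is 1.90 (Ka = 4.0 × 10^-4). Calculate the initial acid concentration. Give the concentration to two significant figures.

C₀ = 4.1 × 10^-1 M

[H+] = 10^(-1.90) = 1.26 × 10^-2 M = x
Ka = x²/(C₀ − x) ⇒ C₀ = x + x²/Ka
C₀ = 1.26 × 10^-2 + (1.26 × 10^-2)²/(4.0 × 10^-4) = 4.09 × 10^-1 M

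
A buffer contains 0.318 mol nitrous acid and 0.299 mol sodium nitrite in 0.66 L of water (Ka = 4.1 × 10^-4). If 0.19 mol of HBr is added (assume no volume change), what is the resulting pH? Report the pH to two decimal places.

Added H+ converts NO2- to HNO2: HNO2 → 0.508 mol, NO2- → 0.109 mol.
pKa = −log(4.1 × 10^-4) = 3.387
pH = pKa + log([A⁻]/[HA]) = 3.387 + log(0.109/0.508) = 3.387 -0.668

pH = 2.72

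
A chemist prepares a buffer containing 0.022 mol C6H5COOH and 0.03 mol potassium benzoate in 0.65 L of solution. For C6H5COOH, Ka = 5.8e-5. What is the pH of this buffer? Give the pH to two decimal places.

pKa = −log(5.8 × 10^-5) = 4.237
pH = pKa + log([A⁻]/[HA]) = 4.237 + log(0.03/0.022)
pH = 4.237 + (+0.135) = 4.37

pH = 4.37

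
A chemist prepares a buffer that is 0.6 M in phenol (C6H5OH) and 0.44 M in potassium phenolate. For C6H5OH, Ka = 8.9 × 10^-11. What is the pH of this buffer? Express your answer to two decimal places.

pKa = −log(8.9 × 10^-11) = 10.051
pH = pKa + log([A⁻]/[HA]) = 10.051 + log(0.44/0.6)
pH = 10.051 + (-0.135) = 9.92

pH = 9.92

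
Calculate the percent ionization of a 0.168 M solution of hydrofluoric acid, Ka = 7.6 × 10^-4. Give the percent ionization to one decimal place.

6.5%

HF ⇌ F- + H+; let x = [H+] at equilibrium.
Solve x² + 0.00076x − 0.000128 = 0 → x = 1.09 × 10^-2 M
% ionization = x/C₀ × 100% = 1.09 × 10^-2/0.168 × 100% = 6.5%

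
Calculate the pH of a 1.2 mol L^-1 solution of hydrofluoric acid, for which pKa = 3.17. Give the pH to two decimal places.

pH = 1.55

HF ⇌ F- + H+
Ka = 10^(−3.17) = 6.76 × 10^-4
Let x = [H+] at equilibrium. Ka = x²/(1.2 − x).
Assume x ≪ 1.2: x ≈ √(6.76 × 10^-4 × 1.2) = 2.85 × 10^-2 M
Check: 2.4% ionized — well under 5%, approximation valid.
pH = −log[H+] = −log(2.85 × 10^-2) = 1.55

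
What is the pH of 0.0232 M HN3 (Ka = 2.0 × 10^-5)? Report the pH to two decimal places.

pH = 3.17

HN3 ⇌ N3- + H+
From the ICE table, Ka = [H+]²/(0.0232 − [H+]) = 2.0 × 10^-5.
Since Ka ≪ C₀, [H+] ≈ √(Ka·C₀) = 6.81 × 10^-4 M.
([H+]/C₀ = 2.9% < 5%, so the approximation holds.)
pH = −log[H+] = −log(6.81 × 10^-4) = 3.17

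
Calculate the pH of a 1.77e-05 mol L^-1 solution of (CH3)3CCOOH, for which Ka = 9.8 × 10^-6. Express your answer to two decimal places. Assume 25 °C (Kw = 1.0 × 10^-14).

pH = 5.04

(CH3)3CCOOH ⇌ (CH3)3CCOO- + H+
Ka = [H+]²/(1.77e-05 − [H+]) = 9.8 × 10^-6
Here C₀/Ka ≈ 1.81, so the small-[H+] approximation fails. Use the quadratic:
[H+] = (−Ka + √(Ka² + 4·Ka·C₀))/2 = 9.15 × 10^-6 M
pH = −log[H+] = −log(9.15 × 10^-6) = 5.04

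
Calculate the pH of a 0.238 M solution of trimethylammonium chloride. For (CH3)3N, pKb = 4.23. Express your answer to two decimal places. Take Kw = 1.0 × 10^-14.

pH = 5.20

(CH3)3NH+ is the conjugate acid of the weak base (CH3)3N.
Kb = 10^(−4.23) = 5.89 × 10^-5
Ka = Kw/Kb = 1.0×10^-14 / 5.89 × 10^-5 = 1.70 × 10^-10
Let x = [H+] at equilibrium. Ka = x²/(0.238 − x).
Since Ka ≪ C₀, x ≈ √(Ka·C₀) = 6.36 × 10^-6 M.
(x/C₀ = 0.0027% < 5%, so the approximation holds.)
pH = −log(6.36 × 10^-6) = 5.20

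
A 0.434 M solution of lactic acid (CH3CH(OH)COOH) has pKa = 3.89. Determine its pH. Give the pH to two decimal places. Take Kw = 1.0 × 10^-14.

CH3CH(OH)COOH ⇌ CH3CH(OH)COO- + H+
Ka = 10^(−3.89) = 1.29 × 10^-4
Ka = [H+]²/(0.434 − [H+]) = 1.29 × 10^-4
Assume [H+] ≪ 0.434: [H+] ≈ √(1.29 × 10^-4 × 0.434) = 7.48 × 10^-3 M
pH = −log[H+] = −log(7.48 × 10^-3) = 2.13

pH = 2.13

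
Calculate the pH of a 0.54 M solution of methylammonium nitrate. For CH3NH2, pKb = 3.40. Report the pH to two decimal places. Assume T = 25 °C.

pH = 5.43

CH3NH3+ is the conjugate acid of the weak base CH3NH2.
Kb = 10^(−3.40) = 3.98 × 10^-4
Ka = Kw/Kb = 1.0×10^-14 / 3.98 × 10^-4 = 2.51 × 10^-11
Ka = [H+]²/(0.54 − [H+]) = 2.51 × 10^-11
Since Ka ≪ C₀, [H+] ≈ √(Ka·C₀) = 3.68 × 10^-6 M.
Check: 0.00068% ionized — well under 5%, approximation valid.
pH = −log(3.68 × 10^-6) = 5.43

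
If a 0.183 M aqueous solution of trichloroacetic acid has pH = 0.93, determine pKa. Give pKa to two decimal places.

pKa = 0.68

[H+] = 10^(-0.93) = 1.17 × 10^-1 M
At equilibrium [HA] = 0.183 − 1.17 × 10^-1 = 6.60 × 10^-2 M
Ka = [H+][A-]/[HA] = (1.17 × 10^-1)² / 6.60 × 10^-2 = 2.07 × 10^-1
pKa = -log(2.07 × 10^-1) = 0.68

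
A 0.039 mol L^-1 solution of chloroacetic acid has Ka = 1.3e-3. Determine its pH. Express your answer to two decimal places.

ClCH2COOH ⇌ ClCH2COO- + H+
From the ICE table, Ka = [H+]²/(0.039 − [H+]) = 1.3 × 10^-3.
The 5% rule fails; solving [H+]² + Ka·[H+] − Ka·C₀ = 0 exactly:
[H+] = [−0.0013 + √(0.0013² + 0.000203)]/2 = 6.50 × 10^-3 M
pH = −log(6.50 × 10^-3) = 2.19

pH = 2.19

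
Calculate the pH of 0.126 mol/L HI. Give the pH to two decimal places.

HI is a strong acid and dissociates completely, so [H+] = 0.126 M.
pH = -log(0.126) = 0.90

pH = 0.90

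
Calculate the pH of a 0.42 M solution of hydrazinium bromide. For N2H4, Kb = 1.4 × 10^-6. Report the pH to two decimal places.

pH = 4.26

N2H5+ is the conjugate acid of the weak base N2H4.
Ka = Kw/Kb = 1.0×10^-14 / 1.4 × 10^-6 = 7.14 × 10^-9
From the ICE table, Ka = [H+]²/(0.42 − [H+]) = 7.14 × 10^-9.
Assume [H+] ≪ 0.42: [H+] ≈ √(7.14 × 10^-9 × 0.42) = 5.48 × 10^-5 M
Check: 0.013% ionized — well under 5%, approximation valid.
pH = −log[H+] = −log(5.48 × 10^-5) = 4.26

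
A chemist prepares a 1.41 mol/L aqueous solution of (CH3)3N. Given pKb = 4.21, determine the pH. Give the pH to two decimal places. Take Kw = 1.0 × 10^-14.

(CH3)3N + H2O ⇌ (CH3)3NH+ + OH-
Kb = 10^(−4.21) = 6.17 × 10^-5
From the ICE table, Kb = x²/(1.41 − x) = 6.17 × 10^-5.
Neglecting x in the denominator: x = √(6.17 × 10^-5 × 1.41) = 9.33 × 10^-3 M
(x/C₀ = 0.66% < 5%, so the approximation holds.)
pOH = 2.03, so pH = 14.00 − pOH = 11.97

pH = 11.97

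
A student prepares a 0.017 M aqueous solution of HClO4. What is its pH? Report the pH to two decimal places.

pH = 1.77

HClO4 is a strong acid and dissociates completely, so [H+] = 0.017 M.
pH = -log(0.017) = 1.77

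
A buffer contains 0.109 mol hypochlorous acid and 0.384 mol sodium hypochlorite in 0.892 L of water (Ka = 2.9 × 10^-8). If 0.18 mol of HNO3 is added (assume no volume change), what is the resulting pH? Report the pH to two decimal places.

After neutralization: n(HOCl) = 0.289 mol, n(OCl-) = 0.204 mol.
pKa = −log(2.9 × 10^-8) = 7.538
pH = pKa + log(n_OCl-/n_HOCl) = 7.538 + log(0.204/0.289) = 7.538 + (-0.151)

pH = 7.39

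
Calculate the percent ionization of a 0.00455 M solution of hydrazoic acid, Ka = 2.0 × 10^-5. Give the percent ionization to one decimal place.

HN3 ⇌ N3- + H+; let x = [H+] at equilibrium.
Solve x² + 2e-05x − 9.1e-08 = 0 → x = 2.92 × 10^-4 M
Fraction ionized = 2.92 × 10^-4 / 0.00455 = 0.0642 → 6.4%

6.4%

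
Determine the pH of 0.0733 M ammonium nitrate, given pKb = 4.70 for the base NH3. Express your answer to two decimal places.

pH = 5.22

NH4+ is the conjugate acid of the weak base NH3.
Kb = 10^(−4.70) = 2.00 × 10^-5
Ka = Kw/Kb = 1.0×10^-14 / 2.00 × 10^-5 = 5.00 × 10^-10
From the ICE table, Ka = x²/(0.0733 − x) = 5.00 × 10^-10.
Assume x ≪ 0.0733: x ≈ √(5.00 × 10^-10 × 0.0733) = 6.05 × 10^-6 M
(x/C₀ = 0.0083% < 5%, so the approximation holds.)
pH = −log[H+] = −log(6.05 × 10^-6) = 5.22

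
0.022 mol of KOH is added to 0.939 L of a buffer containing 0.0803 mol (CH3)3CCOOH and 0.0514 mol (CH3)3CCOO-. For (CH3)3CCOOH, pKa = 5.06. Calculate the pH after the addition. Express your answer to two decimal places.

OH- converts (CH3)3CCOOH to (CH3)3CCOO-: (CH3)3CCOOH → 0.0583 mol, (CH3)3CCOO- → 0.0734 mol.
pH = pKa + log([A⁻]/[HA]) = 5.06 + log(0.0734/0.0583) = 5.06 +0.100

pH = 5.16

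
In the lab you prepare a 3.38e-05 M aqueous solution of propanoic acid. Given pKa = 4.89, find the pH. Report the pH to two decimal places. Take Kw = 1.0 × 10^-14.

CH3CH2COOH ⇌ CH3CH2COO- + H+
Ka = 10^(−4.89) = 1.29 × 10^-5
Let x = [H+] at equilibrium. Ka = x²/(3.38e-05 − x).
The 5% rule fails; solving x² + Ka·x − Ka·C₀ = 0 exactly:
x = (−Ka + √(Ka² + 4·Ka·C₀))/2 = 1.54 × 10^-5 M
pH = −log[H+] = −log(1.54 × 10^-5) = 4.81

pH = 4.81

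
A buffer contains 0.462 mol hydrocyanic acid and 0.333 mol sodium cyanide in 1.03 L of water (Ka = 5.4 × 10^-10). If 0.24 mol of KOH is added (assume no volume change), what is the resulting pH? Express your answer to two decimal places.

pH = 9.68

After neutralization: n(HCN) = 0.222 mol, n(CN-) = 0.573 mol.
pKa = −log(5.4 × 10^-10) = 9.268
pH = pKa + log(n_CN-/n_HCN) = 9.268 + log(0.573/0.222) = 9.268 + (+0.412)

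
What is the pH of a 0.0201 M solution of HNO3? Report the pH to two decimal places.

pH = 1.70

HNO3 is a strong acid and dissociates completely, so [H+] = 0.0201 M.
pH = -log(0.0201) = 1.70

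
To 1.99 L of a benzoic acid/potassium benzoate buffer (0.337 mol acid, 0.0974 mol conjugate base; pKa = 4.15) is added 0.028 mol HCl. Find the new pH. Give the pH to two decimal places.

pH = 3.43

Added H+ converts C6H5COO- to C6H5COOH: C6H5COOH → 0.365 mol, C6H5COO- → 0.0694 mol.
Henderson–Hasselbalch with mole ratio 0.0694/0.365: pH = 4.15 + (-0.721)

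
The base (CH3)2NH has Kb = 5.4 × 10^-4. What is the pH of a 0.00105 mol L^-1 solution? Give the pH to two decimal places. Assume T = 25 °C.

pH = 10.72

(CH3)2NH + H2O ⇌ (CH3)2NH2+ + OH-
From the ICE table, Kb = [OH-]²/(0.00105 − [OH-]) = 5.4 × 10^-4.
The 5% rule fails; solving [OH-]² + Kb·[OH-] − Kb·C₀ = 0 exactly:
[OH-] = (−Kb + √(Kb² + 4·Kb·C₀))/2 = 5.30 × 10^-4 M
pOH = −log(5.30 × 10^-4) = 3.28; pH = 14.00 − 3.28 = 10.72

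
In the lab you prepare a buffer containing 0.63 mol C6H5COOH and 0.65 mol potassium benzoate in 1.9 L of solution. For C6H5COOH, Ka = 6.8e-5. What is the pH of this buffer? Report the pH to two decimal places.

pKa = −log(6.8 × 10^-5) = 4.167
Using pH = pKa + log([base]/[acid]) with [base]/[acid] = 0.65/0.63:
pH = 4.167 + (+0.014) = 4.18

pH = 4.18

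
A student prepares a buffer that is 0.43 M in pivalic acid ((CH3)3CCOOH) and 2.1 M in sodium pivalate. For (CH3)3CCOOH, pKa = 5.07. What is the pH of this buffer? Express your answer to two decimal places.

pH = pKa + log([A⁻]/[HA]) = 5.07 + log(2.1/0.43)
pH = 5.07 + (+0.689) = 5.76

pH = 5.76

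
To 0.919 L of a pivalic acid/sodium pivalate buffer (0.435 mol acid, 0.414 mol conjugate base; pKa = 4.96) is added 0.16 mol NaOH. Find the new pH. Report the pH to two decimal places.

After neutralization: n((CH3)3CCOOH) = 0.275 mol, n((CH3)3CCOO-) = 0.574 mol.
pH = pKa + log(n_(CH3)3CCOO-/n_(CH3)3CCOOH) = 4.96 + log(0.574/0.275) = 4.96 + (+0.320)

pH = 5.28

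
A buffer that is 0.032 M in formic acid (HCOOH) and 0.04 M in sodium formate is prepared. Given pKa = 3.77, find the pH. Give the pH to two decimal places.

pH = pKa + log([A⁻]/[HA]) = 3.77 + log(0.04/0.032)
pH = 3.77 + (+0.097) = 3.87

pH = 3.87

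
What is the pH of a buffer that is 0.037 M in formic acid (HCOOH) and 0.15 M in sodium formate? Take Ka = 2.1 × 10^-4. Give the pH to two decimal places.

pKa = −log(2.1 × 10^-4) = 3.678
Using pH = pKa + log([base]/[acid]) with [base]/[acid] = 0.15/0.037:
pH = 3.678 + (+0.608) = 4.29

pH = 4.29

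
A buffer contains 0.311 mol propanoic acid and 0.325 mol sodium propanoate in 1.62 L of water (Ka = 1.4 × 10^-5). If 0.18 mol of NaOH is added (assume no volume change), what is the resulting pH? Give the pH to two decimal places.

OH- converts CH3CH2COOH to CH3CH2COO-: CH3CH2COOH → 0.131 mol, CH3CH2COO- → 0.505 mol.
pKa = −log(1.4 × 10^-5) = 4.854
pH = pKa + log(n_CH3CH2COO-/n_CH3CH2COOH) = 4.854 + log(0.505/0.131) = 4.854 + (+0.586)

pH = 5.44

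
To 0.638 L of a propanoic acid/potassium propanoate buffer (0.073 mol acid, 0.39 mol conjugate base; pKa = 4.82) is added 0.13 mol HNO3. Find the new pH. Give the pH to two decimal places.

After neutralization: n(CH3CH2COOH) = 0.203 mol, n(CH3CH2COO-) = 0.26 mol.
Henderson–Hasselbalch with mole ratio 0.26/0.203: pH = 4.82 + (+0.107)

pH = 4.93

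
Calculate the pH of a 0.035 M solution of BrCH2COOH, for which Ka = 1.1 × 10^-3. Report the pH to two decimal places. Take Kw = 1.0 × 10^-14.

pH = 2.25

BrCH2COOH ⇌ BrCH2COO- + H+
Ka = [H+]²/(0.035 − [H+]) = 1.1 × 10^-3
The 5% rule fails; solving [H+]² + Ka·[H+] − Ka·C₀ = 0 exactly:
[H+] = [−0.0011 + √(0.0011² + 0.000154)]/2 = 5.68 × 10^-3 M
pH = −log[H+] = −log(5.68 × 10^-3) = 2.25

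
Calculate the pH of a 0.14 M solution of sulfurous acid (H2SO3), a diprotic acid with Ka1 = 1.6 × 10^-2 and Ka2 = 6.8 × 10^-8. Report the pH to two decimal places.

Ka1 ≫ Ka2, so treat the first dissociation as the only significant source of H+.
Ka1 = x²/(0.14 − x) = 1.6 × 10^-2
Solving the quadratic: x = (−Ka1 + √(Ka1² + 4·Ka1·C₀))/2 = 4.00 × 10^-2 M
pH = −log(4.00 × 10^-2) = 1.40

pH = 1.40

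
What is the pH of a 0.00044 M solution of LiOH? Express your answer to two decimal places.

LiOH is a strong base; [OH-] = 0.00044 M.
pOH = -log(0.00044) = 3.36
pH = 14.00 - 3.36 = 10.64

pH = 10.64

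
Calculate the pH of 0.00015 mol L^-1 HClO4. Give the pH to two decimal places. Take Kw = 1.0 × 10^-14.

pH = 3.82

HClO4 is a strong acid and dissociates completely, so [H+] = 0.00015 M.
pH = -log(0.00015) = 3.82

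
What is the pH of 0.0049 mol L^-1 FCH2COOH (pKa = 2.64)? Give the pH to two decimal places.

pH = 2.62

FCH2COOH ⇌ FCH2COO- + H+
Ka = 10^(−2.64) = 2.29 × 10^-3
From the ICE table, Ka = x²/(0.0049 − x) = 2.29 × 10^-3.
The 5% rule fails; solving x² + Ka·x − Ka·C₀ = 0 exactly:
x = [−0.00229 + √(0.00229² + 4.49e-05)]/2 = 2.40 × 10^-3 M
pH = −log[H+] = −log(2.40 × 10^-3) = 2.62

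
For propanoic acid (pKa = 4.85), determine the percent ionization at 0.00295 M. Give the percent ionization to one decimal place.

CH3CH2COOH ⇌ CH3CH2COO- + H+; let x = [H+] at equilibrium.
Ka = 10^(−4.85) = 1.41 × 10^-5
Solve x² + 1.41e-05x − 4.16e-08 = 0 → x = 1.97 × 10^-4 M
Fraction ionized = 1.97 × 10^-4 / 0.00295 = 0.0668 → 6.7%

6.7%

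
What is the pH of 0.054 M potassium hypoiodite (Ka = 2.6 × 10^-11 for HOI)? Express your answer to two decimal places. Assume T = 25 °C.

OI- is the conjugate base of the weak acid HOI.
Kb = Kw/Ka = 1.0×10^-14 / 2.6 × 10^-11 = 3.85 × 10^-4
Kb = [OH-]²/(0.054 − [OH-]) = 3.85 × 10^-4
The 5% rule fails; solving [OH-]² + Kb·[OH-] − Kb·C₀ = 0 exactly:
[OH-] = [−0.000385 + √(0.000385² + 8.32e-05)]/2 = 4.37 × 10^-3 M
pOH = 2.36, so pH = 14.00 − pOH = 11.64

pH = 11.64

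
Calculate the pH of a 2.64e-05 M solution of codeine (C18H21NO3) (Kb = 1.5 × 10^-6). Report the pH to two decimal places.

pH = 8.75

C18H21NO3 + H2O ⇌ C18H22NO3+ + OH-
Kb = x²/(2.64e-05 − x) = 1.5 × 10^-6
The 5% rule fails; solving x² + Kb·x − Kb·C₀ = 0 exactly:
x = [−1.5e-06 + √(1.5e-06² + 1.58e-10)]/2 = 5.59 × 10^-6 M
pOH = 5.25, so pH = 14.00 − pOH = 8.75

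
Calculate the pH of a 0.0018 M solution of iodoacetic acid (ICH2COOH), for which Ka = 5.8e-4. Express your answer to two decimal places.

pH = 3.11

ICH2COOH ⇌ ICH2COO- + H+
Let x = [H+] at equilibrium. Ka = x²/(0.0018 − x).
The 5% rule fails; solving x² + Ka·x − Ka·C₀ = 0 exactly:
x = [−0.00058 + √(0.00058² + 4.18e-06)]/2 = 7.72 × 10^-4 M
pH = −log(7.72 × 10^-4) = 3.11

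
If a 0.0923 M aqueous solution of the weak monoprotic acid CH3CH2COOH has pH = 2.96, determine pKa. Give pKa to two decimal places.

pKa = 4.88

[H+] = 10^(-2.96) = 1.10 × 10^-3 M
At equilibrium [HA] = 0.0923 − 1.10 × 10^-3 = 9.12 × 10^-2 M
Ka = [H+][A-]/[HA] = (1.10 × 10^-3)² / 9.12 × 10^-2 = 1.33 × 10^-5
pKa = -log(1.33 × 10^-5) = 4.88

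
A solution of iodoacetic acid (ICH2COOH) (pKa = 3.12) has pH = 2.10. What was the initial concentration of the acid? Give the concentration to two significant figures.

C₀ = 9.1 × 10^-2 M

[H+] = 10^(-2.10) = 7.94 × 10^-3 M = x
Ka = 10^(−3.12) = 7.59 × 10^-4
Ka = x²/(C₀ − x) ⇒ C₀ = x + x²/Ka
C₀ = 7.94 × 10^-3 + (7.94 × 10^-3)²/(7.59 × 10^-4) = 9.10 × 10^-2 M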